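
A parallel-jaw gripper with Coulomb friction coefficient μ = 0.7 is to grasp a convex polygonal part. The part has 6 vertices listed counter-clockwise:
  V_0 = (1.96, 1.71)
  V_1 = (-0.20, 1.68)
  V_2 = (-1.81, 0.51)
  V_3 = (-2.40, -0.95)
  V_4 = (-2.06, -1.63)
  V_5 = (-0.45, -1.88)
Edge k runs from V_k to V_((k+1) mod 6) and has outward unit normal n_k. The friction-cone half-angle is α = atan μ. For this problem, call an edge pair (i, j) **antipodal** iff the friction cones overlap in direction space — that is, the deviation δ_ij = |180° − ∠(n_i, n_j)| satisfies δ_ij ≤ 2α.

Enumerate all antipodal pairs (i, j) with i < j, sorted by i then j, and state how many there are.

count = 7; pairs: (0,3), (0,4), (0,5), (1,4), (1,5), (2,5), (3,5)

α = atan 0.7 = 34.99°;  2α = 69.98°
n_0 = (-0.0139, +0.9999)
n_1 = (-0.5879, +0.8090)
n_2 = (-0.9272, +0.3747)
n_3 = (-0.8944, -0.4472)
n_4 = (-0.1534, -0.9882)
n_5 = (+0.8303, -0.5574)
  (0,1): δ = 144.79°  ·
  (0,2): δ = 112.80°  ·
  (0,3): δ = 64.23°  ✓
  (0,4): δ = 9.62°  ✓
  (0,5): δ = 55.33°  ✓
  (1,2): δ = 148.01°  ·
  (1,3): δ = 99.44°  ·
  (1,4): δ = 44.83°  ✓
  (1,5): δ = 20.12°  ✓
  (2,3): δ = 131.43°  ·
  (2,4): δ = 76.82°  ·
  (2,5): δ = 11.87°  ✓
  (3,4): δ = 125.39°  ·
  (3,5): δ = 60.44°  ✓
  (4,5): δ = 115.05°  ·
antipodal pairs: 7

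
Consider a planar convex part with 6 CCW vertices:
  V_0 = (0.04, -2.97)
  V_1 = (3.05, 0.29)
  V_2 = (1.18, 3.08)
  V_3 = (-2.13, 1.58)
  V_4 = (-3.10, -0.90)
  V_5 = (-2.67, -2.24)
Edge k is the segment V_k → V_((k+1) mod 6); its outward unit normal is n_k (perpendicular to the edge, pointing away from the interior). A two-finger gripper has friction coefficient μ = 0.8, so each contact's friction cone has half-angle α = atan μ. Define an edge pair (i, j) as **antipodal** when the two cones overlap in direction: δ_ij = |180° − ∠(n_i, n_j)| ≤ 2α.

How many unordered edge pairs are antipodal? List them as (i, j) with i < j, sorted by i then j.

count = 7; pairs: (0,2), (0,3), (0,4), (1,3), (1,4), (1,5), (2,5)

α = atan 0.8 = 38.66°;  2α = 77.32°
n_0 = (+0.7347, -0.6784)
n_1 = (+0.8307, +0.5568)
n_2 = (-0.4128, +0.9108)
n_3 = (-0.9313, +0.3643)
n_4 = (-0.9522, -0.3055)
n_5 = (-0.2601, -0.9656)
  (0,1): δ = 103.45°  ·
  (0,2): δ = 22.90°  ✓
  (0,3): δ = 21.35°  ✓
  (0,4): δ = 60.51°  ✓
  (0,5): δ = 117.64°  ·
  (1,2): δ = 99.45°  ·
  (1,3): δ = 55.19°  ✓
  (1,4): δ = 16.04°  ✓
  (1,5): δ = 41.09°  ✓
  (2,3): δ = 135.74°  ·
  (2,4): δ = 96.59°  ·
  (2,5): δ = 39.45°  ✓
  (3,4): δ = 140.85°  ·
  (3,5): δ = 83.71°  ·
  (4,5): δ = 122.87°  ·
antipodal pairs: 7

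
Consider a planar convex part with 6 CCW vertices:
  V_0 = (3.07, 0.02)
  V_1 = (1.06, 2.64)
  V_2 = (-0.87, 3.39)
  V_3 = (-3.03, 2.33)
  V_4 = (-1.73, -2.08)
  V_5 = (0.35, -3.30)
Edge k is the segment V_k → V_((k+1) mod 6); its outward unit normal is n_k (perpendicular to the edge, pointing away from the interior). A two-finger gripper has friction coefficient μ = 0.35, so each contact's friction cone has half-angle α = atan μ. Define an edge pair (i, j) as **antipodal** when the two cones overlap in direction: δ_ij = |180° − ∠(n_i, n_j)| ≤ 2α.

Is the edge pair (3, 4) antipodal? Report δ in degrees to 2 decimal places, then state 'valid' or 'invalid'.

α = atan 0.35 = 19.29°;  2α = 38.58°
edge 3: e_3 = (+1.30, -4.41);  n_3 = (-0.9592, -0.2828)
edge 4: e_4 = (+2.08, -1.22);  n_4 = (-0.5059, -0.8626)
∠(n_3, n_4) = 43.18°
δ = |180° − 43.18°| = 136.82°
136.82° > 2α = 38.58°  →  invalid

δ = 136.82°, invalid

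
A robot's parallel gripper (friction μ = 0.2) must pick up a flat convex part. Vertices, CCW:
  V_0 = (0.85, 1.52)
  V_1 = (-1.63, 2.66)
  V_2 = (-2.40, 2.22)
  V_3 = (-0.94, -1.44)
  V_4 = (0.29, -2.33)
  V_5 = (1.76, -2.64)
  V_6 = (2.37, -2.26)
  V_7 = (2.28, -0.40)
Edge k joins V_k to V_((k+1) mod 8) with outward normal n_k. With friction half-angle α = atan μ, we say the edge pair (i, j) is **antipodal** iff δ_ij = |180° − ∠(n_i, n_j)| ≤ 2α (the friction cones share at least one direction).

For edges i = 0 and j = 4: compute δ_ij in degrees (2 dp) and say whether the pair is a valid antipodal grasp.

δ = 12.78°, valid

α = atan 0.2 = 11.31°;  2α = 22.62°
edge 0: e_0 = (-2.48, +1.14);  n_0 = (+0.4177, +0.9086)
edge 4: e_4 = (+1.47, -0.31);  n_4 = (-0.2063, -0.9785)
∠(n_0, n_4) = 167.22°
δ = |180° − 167.22°| = 12.78°
12.78° ≤ 2α = 22.62°  →  valid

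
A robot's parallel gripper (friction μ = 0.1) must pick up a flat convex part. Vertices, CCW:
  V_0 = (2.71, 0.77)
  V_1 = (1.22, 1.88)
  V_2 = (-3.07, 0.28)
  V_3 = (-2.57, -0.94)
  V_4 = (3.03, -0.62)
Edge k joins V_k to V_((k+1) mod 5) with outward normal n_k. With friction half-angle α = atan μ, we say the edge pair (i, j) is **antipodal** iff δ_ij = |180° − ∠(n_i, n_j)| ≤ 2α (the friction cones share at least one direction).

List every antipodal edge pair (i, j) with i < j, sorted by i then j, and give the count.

count = 1; pairs: (2,4)

α = atan 0.1 = 5.71°;  2α = 11.42°
n_0 = (+0.5974, +0.8019)
n_1 = (-0.3494, +0.9370)
n_2 = (-0.9253, -0.3792)
n_3 = (+0.0570, -0.9984)
n_4 = (+0.9745, +0.2243)
  (0,1): δ = 122.86°  ·
  (0,2): δ = 31.03°  ·
  (0,3): δ = 39.96°  ·
  (0,4): δ = 139.65°  ·
  (1,2): δ = 88.17°  ·
  (1,3): δ = 17.18°  ·
  (1,4): δ = 82.51°  ·
  (2,3): δ = 109.02°  ·
  (2,4): δ = 9.32°  ✓
  (3,4): δ = 80.31°  ·
antipodal pairs: 1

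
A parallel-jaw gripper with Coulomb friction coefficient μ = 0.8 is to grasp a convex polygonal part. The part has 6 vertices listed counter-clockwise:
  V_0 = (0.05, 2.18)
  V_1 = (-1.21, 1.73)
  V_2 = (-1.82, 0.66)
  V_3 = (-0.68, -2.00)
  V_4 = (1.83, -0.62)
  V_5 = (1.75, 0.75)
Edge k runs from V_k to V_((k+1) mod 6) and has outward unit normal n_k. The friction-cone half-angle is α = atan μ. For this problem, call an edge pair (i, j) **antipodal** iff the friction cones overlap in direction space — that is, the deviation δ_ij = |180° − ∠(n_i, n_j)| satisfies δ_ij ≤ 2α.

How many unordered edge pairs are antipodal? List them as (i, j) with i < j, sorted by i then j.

α = atan 0.8 = 38.66°;  2α = 77.32°
n_0 = (-0.3363, +0.9417)
n_1 = (-0.8687, +0.4953)
n_2 = (-0.9191, -0.3939)
n_3 = (+0.4818, -0.8763)
n_4 = (+0.9983, +0.0583)
n_5 = (+0.6437, +0.7653)
  (0,1): δ = 139.34°  ·
  (0,2): δ = 86.46°  ·
  (0,3): δ = 9.15°  ✓
  (0,4): δ = 73.69°  ✓
  (0,5): δ = 120.28°  ·
  (1,2): δ = 127.11°  ·
  (1,3): δ = 31.51°  ✓
  (1,4): δ = 33.03°  ✓
  (1,5): δ = 79.62°  ·
  (2,3): δ = 84.40°  ·
  (2,4): δ = 19.86°  ✓
  (2,5): δ = 26.73°  ✓
  (3,4): δ = 115.46°  ·
  (3,5): δ = 68.87°  ✓
  (4,5): δ = 133.41°  ·
antipodal pairs: 7

count = 7; pairs: (0,3), (0,4), (1,3), (1,4), (2,4), (2,5), (3,5)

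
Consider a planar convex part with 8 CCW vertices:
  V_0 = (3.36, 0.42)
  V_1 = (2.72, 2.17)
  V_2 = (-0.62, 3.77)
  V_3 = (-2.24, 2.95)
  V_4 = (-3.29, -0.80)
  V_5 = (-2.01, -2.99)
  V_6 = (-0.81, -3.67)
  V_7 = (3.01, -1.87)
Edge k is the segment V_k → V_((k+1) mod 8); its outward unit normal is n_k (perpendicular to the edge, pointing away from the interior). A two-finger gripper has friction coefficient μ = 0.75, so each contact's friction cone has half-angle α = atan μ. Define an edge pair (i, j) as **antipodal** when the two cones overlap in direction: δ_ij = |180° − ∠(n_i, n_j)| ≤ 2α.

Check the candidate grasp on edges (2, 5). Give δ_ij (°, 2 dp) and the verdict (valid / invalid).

α = atan 0.75 = 36.87°;  2α = 73.74°
edge 2: e_2 = (-1.62, -0.82);  n_2 = (-0.4516, +0.8922)
edge 5: e_5 = (+1.20, -0.68);  n_5 = (-0.4930, -0.8700)
∠(n_2, n_5) = 123.61°
δ = |180° − 123.61°| = 56.39°
56.39° ≤ 2α = 73.74°  →  valid

δ = 56.39°, valid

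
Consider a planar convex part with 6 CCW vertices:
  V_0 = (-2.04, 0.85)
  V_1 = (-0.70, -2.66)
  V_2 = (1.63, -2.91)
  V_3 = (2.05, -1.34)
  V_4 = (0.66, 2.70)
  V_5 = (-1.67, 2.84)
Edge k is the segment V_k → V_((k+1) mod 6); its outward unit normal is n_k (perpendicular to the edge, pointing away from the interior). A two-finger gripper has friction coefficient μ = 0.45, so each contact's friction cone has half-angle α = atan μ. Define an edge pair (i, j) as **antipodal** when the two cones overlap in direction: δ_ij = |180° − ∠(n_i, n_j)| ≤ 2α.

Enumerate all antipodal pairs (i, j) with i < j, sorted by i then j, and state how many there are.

count = 5; pairs: (0,2), (0,3), (1,4), (2,5), (3,5)

α = atan 0.45 = 24.23°;  2α = 48.46°
n_0 = (-0.9342, -0.3567)
n_1 = (-0.1067, -0.9943)
n_2 = (+0.9660, -0.2584)
n_3 = (+0.9456, +0.3253)
n_4 = (+0.0600, +0.9982)
n_5 = (-0.9832, +0.1828)
  (0,1): δ = 117.02°  ·
  (0,2): δ = 35.87°  ✓
  (0,3): δ = 1.91°  ✓
  (0,4): δ = 65.67°  ·
  (0,5): δ = 148.57°  ·
  (1,2): δ = 98.85°  ·
  (1,3): δ = 64.89°  ·
  (1,4): δ = 2.69°  ✓
  (1,5): δ = 85.59°  ·
  (2,3): δ = 146.04°  ·
  (2,4): δ = 78.46°  ·
  (2,5): δ = 4.44°  ✓
  (3,4): δ = 112.42°  ·
  (3,5): δ = 29.52°  ✓
  (4,5): δ = 97.09°  ·
antipodal pairs: 5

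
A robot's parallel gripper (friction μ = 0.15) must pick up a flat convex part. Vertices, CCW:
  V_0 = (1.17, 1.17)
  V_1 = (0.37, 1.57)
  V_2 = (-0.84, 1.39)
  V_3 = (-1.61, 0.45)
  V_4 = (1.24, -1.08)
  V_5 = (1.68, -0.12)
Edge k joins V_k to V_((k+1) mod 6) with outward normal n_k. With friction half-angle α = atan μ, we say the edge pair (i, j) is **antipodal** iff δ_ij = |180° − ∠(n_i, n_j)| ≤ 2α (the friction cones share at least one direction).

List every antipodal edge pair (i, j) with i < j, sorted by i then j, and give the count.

α = atan 0.15 = 8.53°;  2α = 17.06°
n_0 = (+0.4472, +0.8944)
n_1 = (-0.1471, +0.9891)
n_2 = (-0.7736, +0.6337)
n_3 = (-0.4730, -0.8811)
n_4 = (+0.9091, -0.4167)
n_5 = (+0.9300, +0.3677)
  (0,1): δ = 144.97°  ·
  (0,2): δ = 102.76°  ·
  (0,3): δ = 1.66°  ✓
  (0,4): δ = 91.94°  ·
  (0,5): δ = 138.14°  ·
  (1,2): δ = 137.78°  ·
  (1,3): δ = 36.69°  ·
  (1,4): δ = 56.92°  ·
  (1,5): δ = 103.11°  ·
  (2,3): δ = 78.91°  ·
  (2,4): δ = 14.70°  ✓
  (2,5): δ = 60.89°  ·
  (3,4): δ = 86.39°  ·
  (3,5): δ = 40.20°  ·
  (4,5): δ = 133.81°  ·
antipodal pairs: 2

count = 2; pairs: (0,3), (2,4)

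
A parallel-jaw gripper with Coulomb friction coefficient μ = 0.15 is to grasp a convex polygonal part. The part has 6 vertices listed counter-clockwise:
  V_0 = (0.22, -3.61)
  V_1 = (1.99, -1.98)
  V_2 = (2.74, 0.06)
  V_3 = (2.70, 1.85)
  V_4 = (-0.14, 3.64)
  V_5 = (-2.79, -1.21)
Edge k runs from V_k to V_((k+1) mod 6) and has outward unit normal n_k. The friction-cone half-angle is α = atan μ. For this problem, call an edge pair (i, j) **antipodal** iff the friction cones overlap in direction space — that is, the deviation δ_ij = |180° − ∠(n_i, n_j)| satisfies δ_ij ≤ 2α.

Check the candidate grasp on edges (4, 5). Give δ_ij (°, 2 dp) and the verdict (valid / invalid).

δ = 99.92°, invalid

α = atan 0.15 = 8.53°;  2α = 17.06°
edge 4: e_4 = (-2.65, -4.85);  n_4 = (-0.8775, +0.4795)
edge 5: e_5 = (+3.01, -2.40);  n_5 = (-0.6234, -0.7819)
∠(n_4, n_5) = 80.08°
δ = |180° − 80.08°| = 99.92°
99.92° > 2α = 17.06°  →  invalid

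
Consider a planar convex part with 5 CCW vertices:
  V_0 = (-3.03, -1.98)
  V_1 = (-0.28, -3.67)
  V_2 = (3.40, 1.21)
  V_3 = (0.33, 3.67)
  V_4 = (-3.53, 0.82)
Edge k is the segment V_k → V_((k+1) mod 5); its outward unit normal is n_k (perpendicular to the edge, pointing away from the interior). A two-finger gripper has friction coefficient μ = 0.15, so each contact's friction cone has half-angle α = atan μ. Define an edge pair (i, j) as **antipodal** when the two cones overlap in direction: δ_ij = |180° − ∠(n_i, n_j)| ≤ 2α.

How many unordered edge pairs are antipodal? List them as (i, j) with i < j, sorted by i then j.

α = atan 0.15 = 8.53°;  2α = 17.06°
n_0 = (-0.5236, -0.8520)
n_1 = (+0.7984, -0.6021)
n_2 = (+0.6253, +0.7804)
n_3 = (-0.5940, +0.8045)
n_4 = (-0.9844, -0.1758)
  (0,1): δ = 95.45°  ·
  (0,2): δ = 7.13°  ✓
  (0,3): δ = 68.01°  ·
  (0,4): δ = 131.70°  ·
  (1,2): δ = 91.69°  ·
  (1,3): δ = 16.54°  ✓
  (1,4): δ = 47.14°  ·
  (2,3): δ = 104.85°  ·
  (2,4): δ = 41.17°  ·
  (3,4): δ = 116.32°  ·
antipodal pairs: 2

count = 2; pairs: (0,2), (1,3)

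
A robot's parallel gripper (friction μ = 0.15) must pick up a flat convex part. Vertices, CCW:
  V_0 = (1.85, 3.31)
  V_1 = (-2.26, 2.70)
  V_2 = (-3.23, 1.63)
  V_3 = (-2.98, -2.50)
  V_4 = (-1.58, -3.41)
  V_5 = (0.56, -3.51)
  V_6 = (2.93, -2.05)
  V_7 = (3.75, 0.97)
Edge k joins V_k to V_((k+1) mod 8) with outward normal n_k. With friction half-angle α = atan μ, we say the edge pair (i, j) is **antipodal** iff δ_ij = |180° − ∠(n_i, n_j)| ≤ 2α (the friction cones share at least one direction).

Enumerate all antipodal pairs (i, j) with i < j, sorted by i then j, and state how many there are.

α = atan 0.15 = 8.53°;  2α = 17.06°
n_0 = (-0.1468, +0.9892)
n_1 = (-0.7409, +0.6716)
n_2 = (-0.9982, -0.0604)
n_3 = (-0.5450, -0.8384)
n_4 = (-0.0467, -0.9989)
n_5 = (+0.5245, -0.8514)
n_6 = (+0.9651, -0.2620)
n_7 = (+0.7763, +0.6303)
  (0,1): δ = 140.64°  ·
  (0,2): δ = 94.98°  ·
  (0,3): δ = 41.47°  ·
  (0,4): δ = 11.12°  ✓
  (0,5): δ = 23.19°  ·
  (0,6): δ = 66.37°  ·
  (0,7): δ = 120.63°  ·
  (1,2): δ = 134.34°  ·
  (1,3): δ = 80.83°  ·
  (1,4): δ = 50.48°  ·
  (1,5): δ = 16.17°  ✓
  (1,6): δ = 27.00°  ·
  (1,7): δ = 81.27°  ·
  (2,3): δ = 126.49°  ·
  (2,4): δ = 96.14°  ·
  (2,5): δ = 61.83°  ·
  (2,6): δ = 18.65°  ·
  (2,7): δ = 35.61°  ·
  (3,4): δ = 149.65°  ·
  (3,5): δ = 115.34°  ·
  (3,6): δ = 72.17°  ·
  (3,7): δ = 17.90°  ·
  (4,5): δ = 145.69°  ·
  (4,6): δ = 102.52°  ·
  (4,7): δ = 48.25°  ·
  (5,6): δ = 136.83°  ·
  (5,7): δ = 82.56°  ·
  (6,7): δ = 125.73°  ·
antipodal pairs: 2

count = 2; pairs: (0,4), (1,5)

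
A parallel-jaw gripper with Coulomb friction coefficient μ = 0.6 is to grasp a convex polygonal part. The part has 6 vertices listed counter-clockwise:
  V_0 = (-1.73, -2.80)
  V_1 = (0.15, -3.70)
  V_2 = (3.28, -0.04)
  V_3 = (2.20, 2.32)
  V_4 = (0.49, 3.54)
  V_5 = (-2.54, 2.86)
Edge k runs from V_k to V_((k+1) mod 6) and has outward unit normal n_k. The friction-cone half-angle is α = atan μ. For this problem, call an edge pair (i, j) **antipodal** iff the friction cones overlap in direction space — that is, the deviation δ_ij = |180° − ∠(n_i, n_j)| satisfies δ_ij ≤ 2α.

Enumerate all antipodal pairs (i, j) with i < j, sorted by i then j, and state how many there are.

count = 7; pairs: (0,2), (0,3), (0,4), (1,4), (1,5), (2,5), (3,5)

α = atan 0.6 = 30.96°;  2α = 61.93°
n_0 = (-0.4318, -0.9020)
n_1 = (+0.7600, -0.6499)
n_2 = (+0.9093, +0.4161)
n_3 = (+0.5808, +0.8141)
n_4 = (-0.2190, +0.9757)
n_5 = (-0.9899, -0.1417)
  (0,1): δ = 104.96°  ·
  (0,2): δ = 39.83°  ✓
  (0,3): δ = 9.92°  ✓
  (0,4): δ = 38.23°  ✓
  (0,5): δ = 123.73°  ·
  (1,2): δ = 114.87°  ·
  (1,3): δ = 84.97°  ·
  (1,4): δ = 36.81°  ✓
  (1,5): δ = 48.68°  ✓
  (2,3): δ = 150.10°  ·
  (2,4): δ = 101.94°  ·
  (2,5): δ = 16.45°  ✓
  (3,4): δ = 131.85°  ·
  (3,5): δ = 46.35°  ✓
  (4,5): δ = 94.50°  ·
antipodal pairs: 7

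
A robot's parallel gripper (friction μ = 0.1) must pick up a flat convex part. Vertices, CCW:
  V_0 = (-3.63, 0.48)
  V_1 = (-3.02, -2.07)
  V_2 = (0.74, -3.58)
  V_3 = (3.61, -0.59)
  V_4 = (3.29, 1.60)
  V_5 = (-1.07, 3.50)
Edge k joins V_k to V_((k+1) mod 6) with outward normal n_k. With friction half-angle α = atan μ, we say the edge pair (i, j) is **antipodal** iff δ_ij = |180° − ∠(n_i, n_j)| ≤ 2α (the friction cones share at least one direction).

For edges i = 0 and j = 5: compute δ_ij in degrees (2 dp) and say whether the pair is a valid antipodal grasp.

α = atan 0.1 = 5.71°;  2α = 11.42°
edge 0: e_0 = (+0.61, -2.55);  n_0 = (-0.9726, -0.2327)
edge 5: e_5 = (-2.56, -3.02);  n_5 = (-0.7628, +0.6466)
∠(n_0, n_5) = 53.74°
δ = |180° − 53.74°| = 126.26°
126.26° > 2α = 11.42°  →  invalid

δ = 126.26°, invalid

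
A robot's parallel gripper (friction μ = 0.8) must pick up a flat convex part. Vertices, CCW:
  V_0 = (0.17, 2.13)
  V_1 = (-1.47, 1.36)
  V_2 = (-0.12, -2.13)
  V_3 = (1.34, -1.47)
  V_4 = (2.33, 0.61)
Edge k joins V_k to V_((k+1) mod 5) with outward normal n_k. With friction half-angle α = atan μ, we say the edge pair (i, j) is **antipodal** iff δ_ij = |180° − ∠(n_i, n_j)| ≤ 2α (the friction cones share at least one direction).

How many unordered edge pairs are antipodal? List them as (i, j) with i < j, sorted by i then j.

α = atan 0.8 = 38.66°;  2α = 77.32°
n_0 = (-0.4250, +0.9052)
n_1 = (-0.9327, -0.3608)
n_2 = (+0.4119, -0.9112)
n_3 = (+0.9029, -0.4298)
n_4 = (+0.5755, +0.8178)
  (0,1): δ = 94.00°  ·
  (0,2): δ = 0.83°  ✓
  (0,3): δ = 39.40°  ✓
  (0,4): δ = 119.72°  ·
  (1,2): δ = 86.82°  ·
  (1,3): δ = 46.60°  ✓
  (1,4): δ = 33.72°  ✓
  (2,3): δ = 139.78°  ·
  (2,4): δ = 59.46°  ✓
  (3,4): δ = 99.68°  ·
antipodal pairs: 5

count = 5; pairs: (0,2), (0,3), (1,3), (1,4), (2,4)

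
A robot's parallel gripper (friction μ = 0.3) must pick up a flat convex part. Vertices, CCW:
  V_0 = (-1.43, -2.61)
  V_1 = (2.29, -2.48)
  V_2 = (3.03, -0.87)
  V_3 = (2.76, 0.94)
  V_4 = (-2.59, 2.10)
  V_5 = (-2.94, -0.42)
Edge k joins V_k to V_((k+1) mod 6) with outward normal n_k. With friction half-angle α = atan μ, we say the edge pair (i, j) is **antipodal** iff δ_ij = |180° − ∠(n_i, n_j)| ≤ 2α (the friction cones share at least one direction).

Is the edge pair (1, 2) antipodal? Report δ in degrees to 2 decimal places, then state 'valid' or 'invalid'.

α = atan 0.3 = 16.70°;  2α = 33.40°
edge 1: e_1 = (+0.74, +1.61);  n_1 = (+0.9086, -0.4176)
edge 2: e_2 = (-0.27, +1.81);  n_2 = (+0.9891, +0.1475)
∠(n_1, n_2) = 33.17°
δ = |180° − 33.17°| = 146.83°
146.83° > 2α = 33.40°  →  invalid

δ = 146.83°, invalid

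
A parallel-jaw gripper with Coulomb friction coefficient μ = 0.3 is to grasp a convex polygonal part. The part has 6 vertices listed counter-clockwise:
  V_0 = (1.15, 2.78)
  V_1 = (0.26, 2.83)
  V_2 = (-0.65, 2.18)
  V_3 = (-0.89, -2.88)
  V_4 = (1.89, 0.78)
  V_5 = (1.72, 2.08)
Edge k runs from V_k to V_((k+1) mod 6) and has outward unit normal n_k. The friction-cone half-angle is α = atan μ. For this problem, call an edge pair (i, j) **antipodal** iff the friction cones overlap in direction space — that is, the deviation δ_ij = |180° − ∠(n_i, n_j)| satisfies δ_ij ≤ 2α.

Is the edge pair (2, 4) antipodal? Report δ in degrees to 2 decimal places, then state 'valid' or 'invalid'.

δ = 10.17°, valid

α = atan 0.3 = 16.70°;  2α = 33.40°
edge 2: e_2 = (-0.24, -5.06);  n_2 = (-0.9989, +0.0474)
edge 4: e_4 = (-0.17, +1.30);  n_4 = (+0.9916, +0.1297)
∠(n_2, n_4) = 169.83°
δ = |180° − 169.83°| = 10.17°
10.17° ≤ 2α = 33.40°  →  valid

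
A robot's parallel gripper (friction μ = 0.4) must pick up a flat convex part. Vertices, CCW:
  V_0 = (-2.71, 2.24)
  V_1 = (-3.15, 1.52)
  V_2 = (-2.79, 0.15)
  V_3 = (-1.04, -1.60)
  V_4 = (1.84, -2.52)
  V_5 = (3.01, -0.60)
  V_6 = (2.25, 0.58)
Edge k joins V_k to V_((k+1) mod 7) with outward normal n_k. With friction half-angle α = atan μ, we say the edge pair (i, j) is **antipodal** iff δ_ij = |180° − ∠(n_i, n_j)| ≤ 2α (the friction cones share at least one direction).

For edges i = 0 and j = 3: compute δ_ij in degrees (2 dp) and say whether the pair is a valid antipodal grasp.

α = atan 0.4 = 21.80°;  2α = 43.60°
edge 0: e_0 = (-0.44, -0.72);  n_0 = (-0.8533, +0.5215)
edge 3: e_3 = (+2.88, -0.92);  n_3 = (-0.3043, -0.9526)
∠(n_0, n_3) = 103.71°
δ = |180° − 103.71°| = 76.29°
76.29° > 2α = 43.60°  →  invalid

δ = 76.29°, invalid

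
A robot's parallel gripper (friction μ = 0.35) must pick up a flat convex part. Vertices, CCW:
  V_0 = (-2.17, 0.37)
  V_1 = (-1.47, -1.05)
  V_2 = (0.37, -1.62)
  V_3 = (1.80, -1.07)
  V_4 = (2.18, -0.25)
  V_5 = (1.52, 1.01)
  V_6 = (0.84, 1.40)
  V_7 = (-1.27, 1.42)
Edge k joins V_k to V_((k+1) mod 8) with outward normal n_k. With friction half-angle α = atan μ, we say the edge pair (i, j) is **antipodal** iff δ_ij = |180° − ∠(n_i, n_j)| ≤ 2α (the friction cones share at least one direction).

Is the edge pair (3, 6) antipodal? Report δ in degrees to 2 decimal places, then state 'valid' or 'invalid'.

δ = 65.68°, invalid

α = atan 0.35 = 19.29°;  2α = 38.58°
edge 3: e_3 = (+0.38, +0.82);  n_3 = (+0.9073, -0.4205)
edge 6: e_6 = (-2.11, +0.02);  n_6 = (+0.0095, +1.0000)
∠(n_3, n_6) = 114.32°
δ = |180° − 114.32°| = 65.68°
65.68° > 2α = 38.58°  →  invalid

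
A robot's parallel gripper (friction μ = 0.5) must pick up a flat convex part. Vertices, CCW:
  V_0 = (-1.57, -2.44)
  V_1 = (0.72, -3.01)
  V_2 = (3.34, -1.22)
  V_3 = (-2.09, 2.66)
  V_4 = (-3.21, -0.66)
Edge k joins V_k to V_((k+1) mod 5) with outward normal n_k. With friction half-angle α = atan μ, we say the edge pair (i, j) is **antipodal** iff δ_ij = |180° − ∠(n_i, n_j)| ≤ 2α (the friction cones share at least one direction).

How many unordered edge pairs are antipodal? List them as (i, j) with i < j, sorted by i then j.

count = 3; pairs: (0,2), (1,3), (2,4)

α = atan 0.5 = 26.57°;  2α = 53.13°
n_0 = (-0.2415, -0.9704)
n_1 = (+0.5641, -0.8257)
n_2 = (+0.5814, +0.8136)
n_3 = (-0.9475, +0.3197)
n_4 = (-0.7354, -0.6776)
  (0,1): δ = 131.68°  ·
  (0,2): δ = 21.57°  ✓
  (0,3): δ = 85.34°  ·
  (0,4): δ = 146.63°  ·
  (1,2): δ = 69.89°  ·
  (1,3): δ = 37.02°  ✓
  (1,4): δ = 98.31°  ·
  (2,3): δ = 73.09°  ·
  (2,4): δ = 11.80°  ✓
  (3,4): δ = 118.70°  ·
antipodal pairs: 3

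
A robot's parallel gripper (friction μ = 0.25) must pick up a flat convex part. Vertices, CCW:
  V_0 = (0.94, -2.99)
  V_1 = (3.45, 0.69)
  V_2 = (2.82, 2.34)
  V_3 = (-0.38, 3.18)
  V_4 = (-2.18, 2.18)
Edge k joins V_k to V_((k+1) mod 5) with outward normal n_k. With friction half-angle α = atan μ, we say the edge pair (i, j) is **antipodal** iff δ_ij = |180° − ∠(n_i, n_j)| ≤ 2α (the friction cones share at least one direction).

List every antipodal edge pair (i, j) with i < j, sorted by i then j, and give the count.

α = atan 0.25 = 14.04°;  2α = 28.07°
n_0 = (+0.8261, -0.5635)
n_1 = (+0.9342, +0.3567)
n_2 = (+0.2539, +0.9672)
n_3 = (-0.4856, +0.8742)
n_4 = (-0.8562, -0.5167)
  (0,1): δ = 124.81°  ·
  (0,2): δ = 70.41°  ·
  (0,3): δ = 26.65°  ✓
  (0,4): δ = 65.41°  ·
  (1,2): δ = 125.61°  ·
  (1,3): δ = 81.84°  ·
  (1,4): δ = 10.21°  ✓
  (2,3): δ = 136.24°  ·
  (2,4): δ = 44.18°  ·
  (3,4): δ = 87.94°  ·
antipodal pairs: 2

count = 2; pairs: (0,3), (1,4)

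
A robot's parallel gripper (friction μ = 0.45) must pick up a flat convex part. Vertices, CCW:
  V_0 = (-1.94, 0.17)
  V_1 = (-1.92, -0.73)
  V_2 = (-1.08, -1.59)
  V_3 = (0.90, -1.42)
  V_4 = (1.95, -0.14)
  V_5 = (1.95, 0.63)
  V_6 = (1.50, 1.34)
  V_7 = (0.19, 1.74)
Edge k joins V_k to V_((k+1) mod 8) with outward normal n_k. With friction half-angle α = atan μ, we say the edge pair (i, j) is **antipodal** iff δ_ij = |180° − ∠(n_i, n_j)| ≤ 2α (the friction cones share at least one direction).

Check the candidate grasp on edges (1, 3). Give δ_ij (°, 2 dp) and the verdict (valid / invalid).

α = atan 0.45 = 24.23°;  2α = 48.46°
edge 1: e_1 = (+0.84, -0.86);  n_1 = (-0.7154, -0.6987)
edge 3: e_3 = (+1.05, +1.28);  n_3 = (+0.7731, -0.6342)
∠(n_1, n_3) = 96.31°
δ = |180° − 96.31°| = 83.69°
83.69° > 2α = 48.46°  →  invalid

δ = 83.69°, invalid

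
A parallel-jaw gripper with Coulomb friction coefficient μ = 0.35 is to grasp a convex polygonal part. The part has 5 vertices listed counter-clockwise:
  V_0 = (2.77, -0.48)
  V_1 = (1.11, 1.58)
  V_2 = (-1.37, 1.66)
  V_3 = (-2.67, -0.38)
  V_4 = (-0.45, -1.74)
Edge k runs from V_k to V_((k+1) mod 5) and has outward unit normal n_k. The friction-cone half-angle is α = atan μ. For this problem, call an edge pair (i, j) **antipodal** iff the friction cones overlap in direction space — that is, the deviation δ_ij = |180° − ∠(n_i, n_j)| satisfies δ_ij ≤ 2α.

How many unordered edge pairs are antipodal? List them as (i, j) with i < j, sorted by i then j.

count = 4; pairs: (0,3), (1,3), (1,4), (2,4)

α = atan 0.35 = 19.29°;  2α = 38.58°
n_0 = (+0.7787, +0.6275)
n_1 = (+0.0322, +0.9995)
n_2 = (-0.8433, +0.5374)
n_3 = (-0.5224, -0.8527)
n_4 = (+0.3644, -0.9312)
  (0,1): δ = 130.71°  ·
  (0,2): δ = 71.37°  ·
  (0,3): δ = 19.65°  ✓
  (0,4): δ = 72.51°  ·
  (1,2): δ = 120.66°  ·
  (1,3): δ = 29.64°  ✓
  (1,4): δ = 23.22°  ✓
  (2,3): δ = 88.98°  ·
  (2,4): δ = 36.12°  ✓
  (3,4): δ = 127.14°  ·
antipodal pairs: 4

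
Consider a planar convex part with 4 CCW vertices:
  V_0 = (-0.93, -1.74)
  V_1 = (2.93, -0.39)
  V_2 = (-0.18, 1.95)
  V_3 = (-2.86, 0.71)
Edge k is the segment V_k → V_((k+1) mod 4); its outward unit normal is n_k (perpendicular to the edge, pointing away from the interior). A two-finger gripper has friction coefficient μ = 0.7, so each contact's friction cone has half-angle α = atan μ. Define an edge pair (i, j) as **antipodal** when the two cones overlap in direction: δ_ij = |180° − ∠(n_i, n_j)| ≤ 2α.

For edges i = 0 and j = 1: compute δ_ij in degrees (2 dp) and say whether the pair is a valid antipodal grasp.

α = atan 0.7 = 34.99°;  2α = 69.98°
edge 0: e_0 = (+3.86, +1.35);  n_0 = (+0.3301, -0.9439)
edge 1: e_1 = (-3.11, +2.34);  n_1 = (+0.6012, +0.7991)
∠(n_0, n_1) = 123.76°
δ = |180° − 123.76°| = 56.24°
56.24° ≤ 2α = 69.98°  →  valid

δ = 56.24°, valid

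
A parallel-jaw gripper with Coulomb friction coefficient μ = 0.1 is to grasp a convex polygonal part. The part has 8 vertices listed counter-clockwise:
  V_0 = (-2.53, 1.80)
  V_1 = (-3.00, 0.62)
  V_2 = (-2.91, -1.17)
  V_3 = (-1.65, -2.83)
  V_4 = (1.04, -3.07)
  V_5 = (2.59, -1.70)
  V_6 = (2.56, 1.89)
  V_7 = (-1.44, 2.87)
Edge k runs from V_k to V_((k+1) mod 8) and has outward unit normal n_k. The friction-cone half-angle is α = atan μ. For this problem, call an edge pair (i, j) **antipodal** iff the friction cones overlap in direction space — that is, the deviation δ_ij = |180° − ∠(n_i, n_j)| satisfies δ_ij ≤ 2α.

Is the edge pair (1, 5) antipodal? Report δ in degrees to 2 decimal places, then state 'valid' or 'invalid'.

α = atan 0.1 = 5.71°;  2α = 11.42°
edge 1: e_1 = (+0.09, -1.79);  n_1 = (-0.9987, -0.0502)
edge 5: e_5 = (-0.03, +3.59);  n_5 = (+1.0000, +0.0084)
∠(n_1, n_5) = 177.60°
δ = |180° − 177.60°| = 2.40°
2.40° ≤ 2α = 11.42°  →  valid

δ = 2.40°, valid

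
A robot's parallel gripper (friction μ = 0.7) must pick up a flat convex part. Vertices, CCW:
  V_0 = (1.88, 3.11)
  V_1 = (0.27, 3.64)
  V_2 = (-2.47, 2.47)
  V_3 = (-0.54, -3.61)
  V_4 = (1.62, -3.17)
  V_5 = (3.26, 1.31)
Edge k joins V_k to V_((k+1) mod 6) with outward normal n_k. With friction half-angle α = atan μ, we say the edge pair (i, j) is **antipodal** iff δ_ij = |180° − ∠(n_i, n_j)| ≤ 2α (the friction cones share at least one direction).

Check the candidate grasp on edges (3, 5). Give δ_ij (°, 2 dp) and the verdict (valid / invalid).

α = atan 0.7 = 34.99°;  2α = 69.98°
edge 3: e_3 = (+2.16, +0.44);  n_3 = (+0.1996, -0.9799)
edge 5: e_5 = (-1.38, +1.80);  n_5 = (+0.7936, +0.6084)
∠(n_3, n_5) = 115.96°
δ = |180° − 115.96°| = 64.04°
64.04° ≤ 2α = 69.98°  →  valid

δ = 64.04°, valid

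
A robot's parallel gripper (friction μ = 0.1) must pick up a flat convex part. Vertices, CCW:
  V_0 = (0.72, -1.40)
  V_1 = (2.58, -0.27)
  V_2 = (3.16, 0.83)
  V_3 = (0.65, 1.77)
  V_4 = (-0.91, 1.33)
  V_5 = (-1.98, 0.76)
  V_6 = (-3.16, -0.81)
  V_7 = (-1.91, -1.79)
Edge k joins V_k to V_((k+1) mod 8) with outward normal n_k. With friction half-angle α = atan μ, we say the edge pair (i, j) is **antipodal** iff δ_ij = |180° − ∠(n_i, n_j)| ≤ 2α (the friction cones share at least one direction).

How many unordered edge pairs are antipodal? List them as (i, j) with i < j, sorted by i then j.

α = atan 0.1 = 5.71°;  2α = 11.42°
n_0 = (+0.5192, -0.8546)
n_1 = (+0.8846, -0.4664)
n_2 = (+0.3507, +0.9365)
n_3 = (-0.2715, +0.9624)
n_4 = (-0.4702, +0.8826)
n_5 = (-0.7994, +0.6008)
n_6 = (-0.6170, -0.7870)
n_7 = (+0.1467, -0.9892)
  (0,1): δ = 149.08°  ·
  (0,2): δ = 51.81°  ·
  (0,3): δ = 15.53°  ·
  (0,4): δ = 3.24°  ✓
  (0,5): δ = 21.79°  ·
  (0,6): δ = 110.62°  ·
  (0,7): δ = 157.16°  ·
  (1,2): δ = 82.73°  ·
  (1,3): δ = 46.45°  ·
  (1,4): δ = 34.15°  ·
  (1,5): δ = 9.13°  ✓
  (1,6): δ = 79.71°  ·
  (1,7): δ = 126.24°  ·
  (2,3): δ = 143.72°  ·
  (2,4): δ = 131.42°  ·
  (2,5): δ = 106.40°  ·
  (2,6): δ = 17.57°  ·
  (2,7): δ = 28.97°  ·
  (3,4): δ = 167.71°  ·
  (3,5): δ = 142.68°  ·
  (3,6): δ = 53.85°  ·
  (3,7): δ = 7.32°  ✓
  (4,5): δ = 154.97°  ·
  (4,6): δ = 66.14°  ·
  (4,7): δ = 19.61°  ·
  (5,6): δ = 91.17°  ·
  (5,7): δ = 44.64°  ·
  (6,7): δ = 133.47°  ·
antipodal pairs: 3

count = 3; pairs: (0,4), (1,5), (3,7)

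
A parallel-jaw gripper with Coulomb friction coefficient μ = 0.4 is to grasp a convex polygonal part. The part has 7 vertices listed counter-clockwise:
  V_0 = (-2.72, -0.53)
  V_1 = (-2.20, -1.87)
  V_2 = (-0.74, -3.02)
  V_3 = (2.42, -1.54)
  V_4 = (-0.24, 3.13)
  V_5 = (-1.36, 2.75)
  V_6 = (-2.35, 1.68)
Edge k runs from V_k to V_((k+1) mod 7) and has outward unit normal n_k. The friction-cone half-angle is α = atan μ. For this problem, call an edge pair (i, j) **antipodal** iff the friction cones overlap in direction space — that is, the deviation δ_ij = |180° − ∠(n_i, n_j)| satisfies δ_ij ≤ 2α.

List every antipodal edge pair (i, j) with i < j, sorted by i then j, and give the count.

count = 5; pairs: (0,3), (1,3), (2,4), (2,5), (3,6)

α = atan 0.4 = 21.80°;  2α = 43.60°
n_0 = (-0.9323, -0.3618)
n_1 = (-0.6188, -0.7856)
n_2 = (+0.4241, -0.9056)
n_3 = (+0.8689, +0.4949)
n_4 = (-0.3213, +0.9470)
n_5 = (-0.7340, +0.6791)
n_6 = (-0.9863, +0.1651)
  (0,1): δ = 149.44°  ·
  (0,2): δ = 86.11°  ·
  (0,3): δ = 8.46°  ✓
  (0,4): δ = 87.53°  ·
  (0,5): δ = 116.01°  ·
  (0,6): δ = 149.29°  ·
  (1,2): δ = 116.68°  ·
  (1,3): δ = 22.11°  ✓
  (1,4): δ = 56.97°  ·
  (1,5): δ = 85.45°  ·
  (1,6): δ = 118.72°  ·
  (2,3): δ = 85.43°  ·
  (2,4): δ = 6.35°  ✓
  (2,5): δ = 22.13°  ✓
  (2,6): δ = 55.40°  ·
  (3,4): δ = 100.92°  ·
  (3,5): δ = 72.44°  ·
  (3,6): δ = 39.17°  ✓
  (4,5): δ = 151.52°  ·
  (4,6): δ = 118.25°  ·
  (5,6): δ = 146.73°  ·
antipodal pairs: 5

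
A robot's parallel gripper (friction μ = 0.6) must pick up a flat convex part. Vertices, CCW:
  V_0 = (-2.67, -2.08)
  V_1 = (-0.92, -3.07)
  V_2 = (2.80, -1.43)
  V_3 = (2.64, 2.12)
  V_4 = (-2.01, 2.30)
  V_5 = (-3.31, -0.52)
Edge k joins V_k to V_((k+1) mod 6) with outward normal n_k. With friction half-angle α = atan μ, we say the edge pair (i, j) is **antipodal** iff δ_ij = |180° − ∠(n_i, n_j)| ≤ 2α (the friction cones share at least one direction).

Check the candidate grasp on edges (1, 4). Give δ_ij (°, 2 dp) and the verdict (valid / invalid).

α = atan 0.6 = 30.96°;  2α = 61.93°
edge 1: e_1 = (+3.72, +1.64);  n_1 = (+0.4034, -0.9150)
edge 4: e_4 = (-1.30, -2.82);  n_4 = (-0.9081, +0.4186)
∠(n_1, n_4) = 138.54°
δ = |180° − 138.54°| = 41.46°
41.46° ≤ 2α = 61.93°  →  valid

δ = 41.46°, valid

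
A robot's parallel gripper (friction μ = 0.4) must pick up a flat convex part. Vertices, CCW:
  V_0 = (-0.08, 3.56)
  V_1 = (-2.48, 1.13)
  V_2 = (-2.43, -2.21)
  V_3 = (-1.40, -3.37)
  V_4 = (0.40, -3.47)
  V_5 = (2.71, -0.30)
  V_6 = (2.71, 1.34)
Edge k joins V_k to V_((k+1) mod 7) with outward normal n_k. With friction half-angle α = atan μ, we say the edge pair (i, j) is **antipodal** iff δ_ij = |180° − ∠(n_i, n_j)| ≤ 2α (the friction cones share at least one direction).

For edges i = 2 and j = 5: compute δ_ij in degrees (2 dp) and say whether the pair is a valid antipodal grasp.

δ = 41.60°, valid

α = atan 0.4 = 21.80°;  2α = 43.60°
edge 2: e_2 = (+1.03, -1.16);  n_2 = (-0.7478, -0.6640)
edge 5: e_5 = (+0.00, +1.64);  n_5 = (+1.0000, -0.0000)
∠(n_2, n_5) = 138.40°
δ = |180° − 138.40°| = 41.60°
41.60° ≤ 2α = 43.60°  →  valid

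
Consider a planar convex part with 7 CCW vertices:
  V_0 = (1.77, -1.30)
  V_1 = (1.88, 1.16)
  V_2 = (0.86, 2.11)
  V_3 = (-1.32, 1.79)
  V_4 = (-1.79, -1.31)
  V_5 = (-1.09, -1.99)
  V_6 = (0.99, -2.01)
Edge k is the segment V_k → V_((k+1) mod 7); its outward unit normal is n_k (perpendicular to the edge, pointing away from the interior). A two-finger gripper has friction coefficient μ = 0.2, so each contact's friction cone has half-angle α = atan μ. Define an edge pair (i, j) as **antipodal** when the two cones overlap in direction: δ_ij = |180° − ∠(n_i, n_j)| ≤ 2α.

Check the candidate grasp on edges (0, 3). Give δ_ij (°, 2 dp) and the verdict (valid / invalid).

α = atan 0.2 = 11.31°;  2α = 22.62°
edge 0: e_0 = (+0.11, +2.46);  n_0 = (+0.9990, -0.0447)
edge 3: e_3 = (-0.47, -3.10);  n_3 = (-0.9887, +0.1499)
∠(n_0, n_3) = 173.94°
δ = |180° − 173.94°| = 6.06°
6.06° ≤ 2α = 22.62°  →  valid

δ = 6.06°, valid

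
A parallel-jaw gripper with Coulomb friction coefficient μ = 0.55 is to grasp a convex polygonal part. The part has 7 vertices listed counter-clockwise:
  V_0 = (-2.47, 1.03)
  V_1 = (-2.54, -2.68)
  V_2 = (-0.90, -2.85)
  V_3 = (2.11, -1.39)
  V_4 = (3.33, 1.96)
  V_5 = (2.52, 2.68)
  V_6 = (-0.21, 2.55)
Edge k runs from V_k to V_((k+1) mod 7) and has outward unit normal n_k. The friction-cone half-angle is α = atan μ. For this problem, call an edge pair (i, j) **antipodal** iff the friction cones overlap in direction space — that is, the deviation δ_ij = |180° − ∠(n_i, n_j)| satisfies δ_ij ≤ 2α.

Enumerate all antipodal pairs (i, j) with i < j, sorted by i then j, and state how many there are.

count = 8; pairs: (0,3), (0,4), (1,4), (1,5), (1,6), (2,5), (2,6), (3,6)

α = atan 0.55 = 28.81°;  2α = 57.62°
n_0 = (-0.9998, +0.0189)
n_1 = (-0.1031, -0.9947)
n_2 = (+0.4364, -0.8997)
n_3 = (+0.9396, -0.3422)
n_4 = (+0.6644, +0.7474)
n_5 = (-0.0476, +0.9989)
n_6 = (-0.5581, +0.8298)
  (0,1): δ = 94.84°  ·
  (0,2): δ = 63.04°  ·
  (0,3): δ = 18.93°  ✓
  (0,4): δ = 49.45°  ✓
  (0,5): δ = 93.81°  ·
  (0,6): δ = 125.00°  ·
  (1,2): δ = 148.21°  ·
  (1,3): δ = 104.09°  ·
  (1,4): δ = 35.72°  ✓
  (1,5): δ = 8.64°  ✓
  (1,6): δ = 39.84°  ✓
  (2,3): δ = 135.89°  ·
  (2,4): δ = 67.51°  ·
  (2,5): δ = 23.15°  ✓
  (2,6): δ = 8.05°  ✓
  (3,4): δ = 111.62°  ·
  (3,5): δ = 67.26°  ·
  (3,6): δ = 36.07°  ✓
  (4,5): δ = 135.64°  ·
  (4,6): δ = 104.44°  ·
  (5,6): δ = 148.80°  ·
antipodal pairs: 8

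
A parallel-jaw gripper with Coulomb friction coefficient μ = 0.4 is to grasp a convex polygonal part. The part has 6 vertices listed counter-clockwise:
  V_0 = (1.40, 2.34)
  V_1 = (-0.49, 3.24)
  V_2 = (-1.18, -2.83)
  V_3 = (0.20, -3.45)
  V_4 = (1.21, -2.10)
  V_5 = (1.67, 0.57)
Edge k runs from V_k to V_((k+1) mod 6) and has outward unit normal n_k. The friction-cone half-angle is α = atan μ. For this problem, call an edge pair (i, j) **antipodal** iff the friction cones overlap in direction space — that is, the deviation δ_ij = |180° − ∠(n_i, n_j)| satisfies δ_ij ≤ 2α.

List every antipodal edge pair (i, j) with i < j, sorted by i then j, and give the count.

count = 4; pairs: (0,2), (1,3), (1,4), (1,5)

α = atan 0.4 = 21.80°;  2α = 43.60°
n_0 = (+0.4299, +0.9029)
n_1 = (-0.9936, +0.1129)
n_2 = (-0.4098, -0.9122)
n_3 = (+0.8007, -0.5991)
n_4 = (+0.9855, -0.1698)
n_5 = (+0.9886, +0.1508)
  (0,1): δ = 71.02°  ·
  (0,2): δ = 1.27°  ✓
  (0,3): δ = 78.66°  ·
  (0,4): δ = 105.69°  ·
  (0,5): δ = 124.14°  ·
  (1,2): δ = 107.71°  ·
  (1,3): δ = 30.32°  ✓
  (1,4): δ = 3.29°  ✓
  (1,5): δ = 15.16°  ✓
  (2,3): δ = 102.61°  ·
  (2,4): δ = 75.58°  ·
  (2,5): δ = 57.13°  ·
  (3,4): δ = 152.97°  ·
  (3,5): δ = 134.52°  ·
  (4,5): δ = 161.55°  ·
antipodal pairs: 4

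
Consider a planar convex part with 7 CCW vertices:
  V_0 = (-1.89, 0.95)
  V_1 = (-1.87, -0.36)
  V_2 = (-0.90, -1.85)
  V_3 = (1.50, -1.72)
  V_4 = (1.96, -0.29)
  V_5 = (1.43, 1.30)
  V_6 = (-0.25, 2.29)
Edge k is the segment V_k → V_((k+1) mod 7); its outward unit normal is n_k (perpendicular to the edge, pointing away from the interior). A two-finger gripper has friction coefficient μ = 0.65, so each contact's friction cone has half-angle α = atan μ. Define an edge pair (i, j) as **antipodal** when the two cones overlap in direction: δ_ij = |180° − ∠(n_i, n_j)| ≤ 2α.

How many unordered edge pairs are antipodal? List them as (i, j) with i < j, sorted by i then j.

count = 9; pairs: (0,3), (0,4), (0,5), (1,3), (1,4), (1,5), (2,5), (2,6), (3,6)

α = atan 0.65 = 33.02°;  2α = 66.05°
n_0 = (-0.9999, -0.0153)
n_1 = (-0.8381, -0.5456)
n_2 = (+0.0541, -0.9985)
n_3 = (+0.9520, -0.3062)
n_4 = (+0.9487, +0.3162)
n_5 = (+0.5077, +0.8615)
n_6 = (-0.6327, +0.7744)
  (0,1): δ = 147.81°  ·
  (0,2): δ = 87.77°  ·
  (0,3): δ = 18.71°  ✓
  (0,4): δ = 17.56°  ✓
  (0,5): δ = 58.62°  ✓
  (0,6): δ = 128.38°  ·
  (1,2): δ = 119.96°  ·
  (1,3): δ = 50.90°  ✓
  (1,4): δ = 14.63°  ✓
  (1,5): δ = 26.43°  ✓
  (1,6): δ = 96.19°  ·
  (2,3): δ = 110.93°  ·
  (2,4): δ = 74.67°  ·
  (2,5): δ = 33.61°  ✓
  (2,6): δ = 36.15°  ✓
  (3,4): δ = 143.73°  ·
  (3,5): δ = 102.68°  ·
  (3,6): δ = 32.92°  ✓
  (4,5): δ = 138.95°  ·
  (4,6): δ = 69.18°  ·
  (5,6): δ = 110.24°  ·
antipodal pairs: 9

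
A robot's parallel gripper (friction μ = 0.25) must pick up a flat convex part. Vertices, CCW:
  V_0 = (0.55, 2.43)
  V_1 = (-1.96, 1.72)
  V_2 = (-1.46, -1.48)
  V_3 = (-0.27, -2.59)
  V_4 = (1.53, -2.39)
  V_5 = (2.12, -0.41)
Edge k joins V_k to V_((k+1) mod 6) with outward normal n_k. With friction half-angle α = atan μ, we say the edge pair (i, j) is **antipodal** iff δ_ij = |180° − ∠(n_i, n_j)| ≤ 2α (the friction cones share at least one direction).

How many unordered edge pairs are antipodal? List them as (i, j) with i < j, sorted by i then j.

count = 4; pairs: (0,3), (1,4), (1,5), (2,5)

α = atan 0.25 = 14.04°;  2α = 28.07°
n_0 = (-0.2722, +0.9622)
n_1 = (-0.9880, -0.1544)
n_2 = (-0.6821, -0.7313)
n_3 = (+0.1104, -0.9939)
n_4 = (+0.9584, -0.2856)
n_5 = (+0.8752, +0.4838)
  (0,1): δ = 96.91°  ·
  (0,2): δ = 58.80°  ·
  (0,3): δ = 9.45°  ✓
  (0,4): δ = 57.61°  ·
  (0,5): δ = 103.14°  ·
  (1,2): δ = 141.89°  ·
  (1,3): δ = 92.54°  ·
  (1,4): δ = 25.47°  ✓
  (1,5): δ = 20.05°  ✓
  (2,3): δ = 130.65°  ·
  (2,4): δ = 63.59°  ·
  (2,5): δ = 18.06°  ✓
  (3,4): δ = 112.93°  ·
  (3,5): δ = 67.41°  ·
  (4,5): δ = 134.47°  ·
antipodal pairs: 4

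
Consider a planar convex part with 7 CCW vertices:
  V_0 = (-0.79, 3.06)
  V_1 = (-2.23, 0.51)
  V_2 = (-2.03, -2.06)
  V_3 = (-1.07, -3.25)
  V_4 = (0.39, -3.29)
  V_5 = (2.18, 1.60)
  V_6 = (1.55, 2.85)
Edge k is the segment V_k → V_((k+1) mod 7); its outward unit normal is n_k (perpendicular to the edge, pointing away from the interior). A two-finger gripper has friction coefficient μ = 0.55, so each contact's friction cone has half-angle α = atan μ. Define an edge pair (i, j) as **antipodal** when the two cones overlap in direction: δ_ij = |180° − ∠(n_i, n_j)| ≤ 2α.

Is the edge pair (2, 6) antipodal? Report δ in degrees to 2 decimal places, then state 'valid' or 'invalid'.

α = atan 0.55 = 28.81°;  2α = 57.62°
edge 2: e_2 = (+0.96, -1.19);  n_2 = (-0.7783, -0.6279)
edge 6: e_6 = (-2.34, +0.21);  n_6 = (+0.0894, +0.9960)
∠(n_2, n_6) = 134.02°
δ = |180° − 134.02°| = 45.98°
45.98° ≤ 2α = 57.62°  →  valid

δ = 45.98°, valid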